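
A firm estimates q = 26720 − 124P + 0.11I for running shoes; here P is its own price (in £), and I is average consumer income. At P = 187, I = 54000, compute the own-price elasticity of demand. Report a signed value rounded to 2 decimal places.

At the given values, q = 26720 − 124(187) + 0.11(54000) = 9472.
∂q/∂P = −124.
E = (-124) × (187/9472) = -2.4480…

-2.45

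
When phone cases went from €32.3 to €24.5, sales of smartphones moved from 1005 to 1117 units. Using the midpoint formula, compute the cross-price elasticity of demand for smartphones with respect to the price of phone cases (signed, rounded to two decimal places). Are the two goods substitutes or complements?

%ΔQ_{smartphones} = (1117 − 1005)/avg = 112/1061 = 0.105560…
%ΔP_{phone cases} = (24.5 − 32.3)/avg = -7.8/28.4 = -0.274647…
E_cross = (112/1061) / (-7.8/28.4) = -0.3843…
E_cross < 0 ⇒ the goods are complements.

-0.38; complements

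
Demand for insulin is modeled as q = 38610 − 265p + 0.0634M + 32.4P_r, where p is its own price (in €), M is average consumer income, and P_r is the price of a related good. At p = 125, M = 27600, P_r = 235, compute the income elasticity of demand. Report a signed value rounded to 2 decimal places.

0.12

At the given values, q = 38610 − 265(125) + 0.0634(27600) + 32.4(235) = 14848.84.
∂q/∂M = 0.0634.
E = (0.0634) × (27600/14848.84) = 0.1178…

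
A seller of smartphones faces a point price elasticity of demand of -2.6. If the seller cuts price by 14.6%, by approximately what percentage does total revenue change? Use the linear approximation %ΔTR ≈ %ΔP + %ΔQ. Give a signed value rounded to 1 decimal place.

%ΔQ ≈ Ed × %ΔP = (-2.6) × (-14.6%) = +37.9600%
%ΔTR ≈ %ΔP + %ΔQ = (-14.6%) + (+37.9600%) = +23.3600%

+23.4%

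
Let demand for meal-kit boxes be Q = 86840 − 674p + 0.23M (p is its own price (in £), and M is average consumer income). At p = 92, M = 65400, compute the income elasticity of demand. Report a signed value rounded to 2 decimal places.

At the given values, Q = 86840 − 674(92) + 0.23(65400) = 39874.
∂Q/∂M = 0.23.
E = (0.23) × (65400/39874) = 0.3772…

0.38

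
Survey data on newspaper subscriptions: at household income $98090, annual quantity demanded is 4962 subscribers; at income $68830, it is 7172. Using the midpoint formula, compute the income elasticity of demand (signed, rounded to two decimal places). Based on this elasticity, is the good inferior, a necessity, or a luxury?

%ΔQ = (7172 − 4962)/[( 4962 + 7172)/2] = 2210/6067 = 0.364265…
%ΔIncome = (68830 − 98090)/[( 98090 + 68830)/2] = -29260/83460 = -0.350587…
E_income = (2210/6067) / (-29260/83460) = -1.0390…
E_income < 0 ⇒ inferior good.

-1.04; inferior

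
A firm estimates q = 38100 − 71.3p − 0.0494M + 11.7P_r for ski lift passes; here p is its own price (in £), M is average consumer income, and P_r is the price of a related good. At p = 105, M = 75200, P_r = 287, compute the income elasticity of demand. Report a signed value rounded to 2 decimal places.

At the given values, q = 38100 − 71.3(105) − 0.0494(75200) + 11.7(287) = 30256.52.
∂q/∂M = -0.0494.
E = (-0.0494) × (75200/30256.52) = -0.1227…

-0.12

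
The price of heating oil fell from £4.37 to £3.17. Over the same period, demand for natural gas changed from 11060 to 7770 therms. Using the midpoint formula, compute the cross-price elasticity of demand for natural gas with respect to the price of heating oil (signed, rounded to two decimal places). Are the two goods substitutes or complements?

%ΔQ_{natural gas} = (7770 − 11060)/avg = -3290/9415 = -0.349442…
%ΔP_{heating oil} = (3.17 − 4.37)/avg = -1.2/3.77 = -0.318302…
E_cross = (-3290/9415) / (-1.2/3.77) = 1.0978…
E_cross > 0 ⇒ the goods are substitutes.

1.10; substitutes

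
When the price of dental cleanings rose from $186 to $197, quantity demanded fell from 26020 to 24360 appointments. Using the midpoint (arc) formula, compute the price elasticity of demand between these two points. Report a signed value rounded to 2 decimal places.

%ΔQ = (24360 − 26020) / [(26020 + 24360)/2] = -1660/25190 = -0.065899…
%ΔP = (197 − 186) / [(186 + 197)/2] = 11/191.5 = 0.057441…
Arc Ed = %ΔQ / %ΔP = (-1660/25190) / (11/191.5) = -1.1472…

-1.15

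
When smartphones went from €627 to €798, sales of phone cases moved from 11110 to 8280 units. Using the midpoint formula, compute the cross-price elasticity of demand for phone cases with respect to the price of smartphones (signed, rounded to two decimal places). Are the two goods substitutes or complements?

-1.22; complements

%ΔQ_{phone cases} = (8280 − 11110)/avg = -2830/9695 = -0.291903…
%ΔP_{smartphones} = (798 − 627)/avg = 171/712.5 = 0.24
E_cross = (-2830/9695) / (171/712.5) = -1.2162…
E_cross < 0 ⇒ the goods are complements.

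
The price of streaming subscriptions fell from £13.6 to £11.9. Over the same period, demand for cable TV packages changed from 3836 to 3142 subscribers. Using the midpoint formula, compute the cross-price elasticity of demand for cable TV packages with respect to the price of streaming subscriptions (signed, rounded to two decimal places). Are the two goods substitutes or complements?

1.49; substitutes

%ΔQ_{cable TV packages} = (3142 − 3836)/avg = -694/3489 = -0.198910…
%ΔP_{streaming subscriptions} = (11.9 − 13.6)/avg = -1.7/12.75 = -0.133333…
E_cross = (-694/3489) / (-1.7/12.75) = 1.4918…
E_cross > 0 ⇒ the goods are substitutes.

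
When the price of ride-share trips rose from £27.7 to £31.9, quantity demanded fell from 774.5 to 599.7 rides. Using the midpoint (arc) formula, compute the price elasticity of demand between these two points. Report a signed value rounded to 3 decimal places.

-1.805

%ΔQ = (599.7 − 774.5) / [(774.5 + 599.7)/2] = -174.8/687.1 = -0.254402…
%ΔP = (31.9 − 27.7) / [(27.7 + 31.9)/2] = 4.2/29.8 = 0.140939…
Arc Ed = %ΔQ / %ΔP = (-174.8/687.1) / (4.2/29.8) = -1.80504…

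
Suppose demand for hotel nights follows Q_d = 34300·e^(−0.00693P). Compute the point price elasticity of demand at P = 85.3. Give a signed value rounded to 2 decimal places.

-0.59

dQ_d/dP = −0.00693·Q_d = -131.614. At P = 85.3, Q_d = 18992.
Ed = (dQ_d/dP)·(P/Q_d) = (-131.614) × (85.3/18992) = -0.5911…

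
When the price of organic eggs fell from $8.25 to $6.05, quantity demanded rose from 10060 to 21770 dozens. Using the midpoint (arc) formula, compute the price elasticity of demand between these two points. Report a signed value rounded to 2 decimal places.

-2.39

%ΔQ = (21770 − 10060) / [(10060 + 21770)/2] = 11710/15915 = 0.735783…
%ΔP = (6.05 − 8.25) / [(8.25 + 6.05)/2] = -2.2/7.15 = -0.307692…
Arc Ed = %ΔQ / %ΔP = (11710/15915) / (-2.2/7.15) = -2.3912…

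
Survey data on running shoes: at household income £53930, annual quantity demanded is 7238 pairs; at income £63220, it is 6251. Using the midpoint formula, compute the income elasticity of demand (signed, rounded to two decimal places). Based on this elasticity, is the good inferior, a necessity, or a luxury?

-0.92; inferior

%ΔQ = (6251 − 7238)/[( 7238 + 6251)/2] = -987/6744.5 = -0.146341…
%ΔIncome = (63220 − 53930)/[( 53930 + 63220)/2] = 9290/58575 = 0.158600…
E_income = (-987/6744.5) / (9290/58575) = -0.9227…
E_income < 0 ⇒ inferior good.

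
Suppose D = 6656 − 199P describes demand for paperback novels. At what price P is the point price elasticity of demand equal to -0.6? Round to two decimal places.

12.54

Ed = −199P/(6656 − 199P). Set this equal to -0.6:
199P = 0.6·(6656 − 199P) ⇒ 199P(1 + 0.6) = 0.6·6656
P = 0.6·6656 / (199·1.6) = 12.5427…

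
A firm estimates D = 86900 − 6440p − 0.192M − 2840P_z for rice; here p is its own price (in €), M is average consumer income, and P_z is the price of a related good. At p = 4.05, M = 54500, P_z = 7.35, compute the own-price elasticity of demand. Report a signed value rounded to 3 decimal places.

-0.885

At the given values, D = 86900 − 6440(4.05) − 0.192(54500) − 2840(7.35) = 29480.
∂D/∂p = −6440.
E = (-6440) × (4.05/29480) = -0.88473…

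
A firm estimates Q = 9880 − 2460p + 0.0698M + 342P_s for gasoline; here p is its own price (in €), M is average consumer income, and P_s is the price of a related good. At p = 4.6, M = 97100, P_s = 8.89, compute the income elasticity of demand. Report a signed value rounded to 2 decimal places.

0.81

At the given values, Q = 9880 − 2460(4.6) + 0.0698(97100) + 342(8.89) = 8381.96.
∂Q/∂M = 0.0698.
E = (0.0698) × (97100/8381.96) = 0.8085…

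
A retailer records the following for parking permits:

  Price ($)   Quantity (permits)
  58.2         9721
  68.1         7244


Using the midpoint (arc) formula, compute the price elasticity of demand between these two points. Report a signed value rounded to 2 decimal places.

%ΔQ = (7244 − 9721) / [(9721 + 7244)/2] = -2477/8482.5 = -0.292012…
%ΔP = (68.1 − 58.2) / [(58.2 + 68.1)/2] = 9.9/63.15 = 0.156769…
Arc Ed = %ΔQ / %ΔP = (-2477/8482.5) / (9.9/63.15) = -1.8626…

-1.86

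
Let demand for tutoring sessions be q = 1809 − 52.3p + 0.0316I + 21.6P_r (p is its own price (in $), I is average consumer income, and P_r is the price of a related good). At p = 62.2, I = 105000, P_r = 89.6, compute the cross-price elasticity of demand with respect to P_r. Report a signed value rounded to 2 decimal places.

0.51

At the given values, q = 1809 − 52.3(62.2) + 0.0316(105000) + 21.6(89.6) = 3809.3.
∂q/∂P_r = 21.6.
E = (21.6) × (89.6/3809.3) = 0.5080…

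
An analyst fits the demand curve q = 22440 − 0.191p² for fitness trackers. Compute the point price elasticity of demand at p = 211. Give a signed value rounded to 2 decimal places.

-1.22

dq/dp = −2·0.191·p = -80.602. At p = 211, q = 13936.489.
Ed = (dq/dp)·(p/q) = (-80.602) × (211/13936.489) = -1.2203…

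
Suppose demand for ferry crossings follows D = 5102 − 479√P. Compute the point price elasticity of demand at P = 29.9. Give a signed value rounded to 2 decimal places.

dD/dP = −479/(2√P) = -43.7996. At P = 29.9, D = 2482.79.
Ed = (dD/dP)·(P/D) = (-43.7996) × (29.9/2482.79) = -0.5274…

-0.53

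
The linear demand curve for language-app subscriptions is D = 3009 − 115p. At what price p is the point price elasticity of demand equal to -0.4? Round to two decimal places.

7.48

Ed = −115p/(3009 − 115p). Set this equal to -0.4:
115p = 0.4·(3009 − 115p) ⇒ 115p(1 + 0.4) = 0.4·3009
p = 0.4·3009 / (115·1.4) = 7.4757…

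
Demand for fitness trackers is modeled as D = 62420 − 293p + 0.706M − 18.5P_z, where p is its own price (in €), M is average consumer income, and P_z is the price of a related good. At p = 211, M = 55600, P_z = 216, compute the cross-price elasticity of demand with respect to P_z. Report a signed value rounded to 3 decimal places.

At the given values, D = 62420 − 293(211) + 0.706(55600) − 18.5(216) = 35854.6.
∂D/∂P_z = -18.5.
E = (-18.5) × (216/35854.6) = -0.11145…

-0.111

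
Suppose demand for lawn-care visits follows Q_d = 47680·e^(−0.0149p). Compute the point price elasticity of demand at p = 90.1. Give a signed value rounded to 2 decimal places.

dQ_d/dp = −0.0149·Q_d = -185.561. At p = 90.1, Q_d = 12453.8.
Ed = (dQ_d/dp)·(p/Q_d) = (-185.561) × (90.1/12453.8) = -1.3424…

-1.34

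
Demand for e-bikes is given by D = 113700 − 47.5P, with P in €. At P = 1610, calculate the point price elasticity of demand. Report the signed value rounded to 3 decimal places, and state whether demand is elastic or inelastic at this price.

-2.054; elastic

dD/dP = −47.5. At P = 1610, D = 113700 − 47.5(1610) = 37225.
Ed = (dD/dP)·(P/D) = −47.5 × (1610/37225) = -2.05439…
|Ed| = 2.054 > 1, so demand is elastic.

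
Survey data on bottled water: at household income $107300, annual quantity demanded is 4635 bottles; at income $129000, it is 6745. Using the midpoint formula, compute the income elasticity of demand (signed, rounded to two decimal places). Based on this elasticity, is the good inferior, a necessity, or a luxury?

%ΔQ = (6745 − 4635)/[( 4635 + 6745)/2] = 2110/5690 = 0.370826…
%ΔIncome = (129000 − 107300)/[( 107300 + 129000)/2] = 21700/118150 = 0.183664…
E_income = (2110/5690) / (21700/118150) = 2.0190…
E_income > 1 ⇒ normal good, luxury.

2.02; luxury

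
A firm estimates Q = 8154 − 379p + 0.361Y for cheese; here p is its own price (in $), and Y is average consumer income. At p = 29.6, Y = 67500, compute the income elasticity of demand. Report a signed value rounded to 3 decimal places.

At the given values, Q = 8154 − 379(29.6) + 0.361(67500) = 21303.1.
∂Q/∂Y = 0.361.
E = (0.361) × (67500/21303.1) = 1.14384…

1.144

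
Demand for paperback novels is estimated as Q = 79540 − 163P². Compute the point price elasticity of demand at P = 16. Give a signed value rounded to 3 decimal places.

dQ/dP = −2·163·P = -5216. At P = 16, Q = 37812.
Ed = (dQ/dP)·(P/Q) = (-5216) × (16/37812) = -2.20713…

-2.207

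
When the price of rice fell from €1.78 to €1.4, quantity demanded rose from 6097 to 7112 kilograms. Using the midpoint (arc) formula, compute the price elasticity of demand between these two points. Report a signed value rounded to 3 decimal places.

%ΔQ = (7112 − 6097) / [(6097 + 7112)/2] = 1015/6604.5 = 0.153683…
%ΔP = (1.4 − 1.78) / [(1.78 + 1.4)/2] = -0.38/1.59 = -0.238993…
Arc Ed = %ΔQ / %ΔP = (1015/6604.5) / (-0.38/1.59) = -0.64304…

-0.643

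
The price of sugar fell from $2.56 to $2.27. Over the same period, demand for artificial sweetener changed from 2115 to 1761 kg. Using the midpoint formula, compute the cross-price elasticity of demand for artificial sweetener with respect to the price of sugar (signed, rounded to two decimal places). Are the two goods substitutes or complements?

%ΔQ_{artificial sweetener} = (1761 − 2115)/avg = -354/1938 = -0.182662…
%ΔP_{sugar} = (2.27 − 2.56)/avg = -0.29/2.415 = -0.120082…
E_cross = (-354/1938) / (-0.29/2.415) = 1.5211…
E_cross > 0 ⇒ the goods are substitutes.

1.52; substitutes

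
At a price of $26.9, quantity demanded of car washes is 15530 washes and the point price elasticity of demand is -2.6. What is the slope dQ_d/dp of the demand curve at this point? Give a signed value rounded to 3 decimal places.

-1501.041

Ed = (dQ_d/dp)·(p/Q_d) ⇒ dQ_d/dp = Ed·Q_d/p = (-2.6)·15530/26.9 = -1501.04089…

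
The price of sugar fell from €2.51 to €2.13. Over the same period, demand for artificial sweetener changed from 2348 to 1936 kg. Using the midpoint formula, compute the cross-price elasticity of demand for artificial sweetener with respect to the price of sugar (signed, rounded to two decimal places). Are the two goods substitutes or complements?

%ΔQ_{artificial sweetener} = (1936 − 2348)/avg = -412/2142 = -0.192343…
%ΔP_{sugar} = (2.13 − 2.51)/avg = -0.38/2.32 = -0.163793…
E_cross = (-412/2142) / (-0.38/2.32) = 1.1743…
E_cross > 0 ⇒ the goods are substitutes.

1.17; substitutes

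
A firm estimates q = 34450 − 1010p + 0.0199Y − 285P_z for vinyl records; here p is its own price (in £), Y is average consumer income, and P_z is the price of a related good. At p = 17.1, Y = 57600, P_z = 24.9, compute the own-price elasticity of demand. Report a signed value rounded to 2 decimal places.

At the given values, q = 34450 − 1010(17.1) + 0.0199(57600) − 285(24.9) = 11228.74.
∂q/∂p = −1010.
E = (-1010) × (17.1/11228.74) = -1.5381…

-1.54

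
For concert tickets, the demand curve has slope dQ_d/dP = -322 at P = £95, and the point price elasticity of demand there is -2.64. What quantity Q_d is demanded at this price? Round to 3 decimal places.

11587.121

Ed = (dQ_d/dP)·(P/Q_d) ⇒ Q_d = (dQ_d/dP)·P/Ed = (-322)·95/(-2.64) = 11587.12121…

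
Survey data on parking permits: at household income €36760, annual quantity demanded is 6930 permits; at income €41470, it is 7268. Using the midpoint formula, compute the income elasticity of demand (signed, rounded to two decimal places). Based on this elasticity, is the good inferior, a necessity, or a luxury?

%ΔQ = (7268 − 6930)/[( 6930 + 7268)/2] = 338/7099 = 0.047612…
%ΔIncome = (41470 − 36760)/[( 36760 + 41470)/2] = 4710/39115 = 0.120414…
E_income = (338/7099) / (4710/39115) = 0.3954…
0 < E_income < 1 ⇒ normal good, necessity.

0.40; necessity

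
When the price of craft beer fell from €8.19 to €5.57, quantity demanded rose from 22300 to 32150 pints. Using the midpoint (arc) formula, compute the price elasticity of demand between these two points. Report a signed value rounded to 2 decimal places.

-0.95

%ΔQ = (32150 − 22300) / [(22300 + 32150)/2] = 9850/27225 = 0.361799…
%ΔP = (5.57 − 8.19) / [(8.19 + 5.57)/2] = -2.62/6.88 = -0.380813…
Arc Ed = %ΔQ / %ΔP = (9850/27225) / (-2.62/6.88) = -0.9500…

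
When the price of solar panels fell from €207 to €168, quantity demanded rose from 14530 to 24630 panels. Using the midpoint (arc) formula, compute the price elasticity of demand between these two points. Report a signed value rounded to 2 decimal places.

%ΔQ = (24630 − 14530) / [(14530 + 24630)/2] = 10100/19580 = 0.515832…
%ΔP = (168 − 207) / [(207 + 168)/2] = -39/187.5 = -0.208
Arc Ed = %ΔQ / %ΔP = (10100/19580) / (-39/187.5) = -2.4799…

-2.48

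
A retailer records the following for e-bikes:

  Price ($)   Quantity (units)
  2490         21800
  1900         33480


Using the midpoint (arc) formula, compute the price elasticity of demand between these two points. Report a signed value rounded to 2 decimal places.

%ΔQ = (33480 − 21800) / [(21800 + 33480)/2] = 11680/27640 = 0.422575…
%ΔP = (1900 − 2490) / [(2490 + 1900)/2] = -590/2195 = -0.268792…
Arc Ed = %ΔQ / %ΔP = (11680/27640) / (-590/2195) = -1.5721…

-1.57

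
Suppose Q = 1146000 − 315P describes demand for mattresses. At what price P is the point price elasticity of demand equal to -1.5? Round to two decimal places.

2182.86

Ed = −315P/(1146000 − 315P). Set this equal to -1.5:
315P = 1.5·(1146000 − 315P) ⇒ 315P(1 + 1.5) = 1.5·1146000
P = 1.5·1146000 / (315·2.5) = 2182.8571…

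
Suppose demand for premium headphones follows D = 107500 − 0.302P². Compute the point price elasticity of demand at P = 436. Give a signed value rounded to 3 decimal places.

dD/dP = −2·0.302·P = -263.344. At P = 436, D = 50091.008.
Ed = (dD/dP)·(P/D) = (-263.344) × (436/50091.008) = -2.29218…

-2.292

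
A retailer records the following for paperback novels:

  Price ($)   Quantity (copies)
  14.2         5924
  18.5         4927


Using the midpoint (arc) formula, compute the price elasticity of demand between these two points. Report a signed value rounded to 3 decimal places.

%ΔQ = (4927 − 5924) / [(5924 + 4927)/2] = -997/5425.5 = -0.183761…
%ΔP = (18.5 − 14.2) / [(14.2 + 18.5)/2] = 4.3/16.35 = 0.262996…
Arc Ed = %ΔQ / %ΔP = (-997/5425.5) / (4.3/16.35) = -0.69872…

-0.699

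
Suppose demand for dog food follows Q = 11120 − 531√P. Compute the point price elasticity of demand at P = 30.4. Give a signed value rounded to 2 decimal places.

dQ/dP = −531/(2√P) = -48.1535. At P = 30.4, Q = 8192.27.
Ed = (dQ/dP)·(P/Q) = (-48.1535) × (30.4/8192.27) = -0.1786…

-0.18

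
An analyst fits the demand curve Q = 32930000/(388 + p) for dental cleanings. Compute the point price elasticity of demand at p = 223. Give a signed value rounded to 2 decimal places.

-0.36

dQ/dp = −32930000/(388 + p)² = -88.2083. At p = 223, Q = 53895.3.
Ed = (dQ/dp)·(p/Q) = (-88.2083) × (223/53895.3) = -0.3649…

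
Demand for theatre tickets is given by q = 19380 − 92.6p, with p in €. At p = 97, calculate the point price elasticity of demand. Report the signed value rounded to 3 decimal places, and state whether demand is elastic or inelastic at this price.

-0.864; inelastic

dq/dp = −92.6. At p = 97, q = 19380 − 92.6(97) = 10397.8.
Ed = (dq/dp)·(p/q) = −92.6 × (97/10397.8) = -0.86385…
|Ed| = 0.864 < 1, so demand is inelastic.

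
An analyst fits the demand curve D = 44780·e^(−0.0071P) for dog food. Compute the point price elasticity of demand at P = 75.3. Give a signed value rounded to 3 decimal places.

dD/dP = −0.0071·D = -186.275. At P = 75.3, D = 26236.
Ed = (dD/dP)·(P/D) = (-186.275) × (75.3/26236) = -0.53463

-0.535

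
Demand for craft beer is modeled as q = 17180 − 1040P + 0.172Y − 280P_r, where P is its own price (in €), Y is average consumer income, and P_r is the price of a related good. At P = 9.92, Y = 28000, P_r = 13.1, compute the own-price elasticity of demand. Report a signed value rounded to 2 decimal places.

At the given values, q = 17180 − 1040(9.92) + 0.172(28000) − 280(13.1) = 8011.2.
∂q/∂P = −1040.
E = (-1040) × (9.92/8011.2) = -1.2877…

-1.29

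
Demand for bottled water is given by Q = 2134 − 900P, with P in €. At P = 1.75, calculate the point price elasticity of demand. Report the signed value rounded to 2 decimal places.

-2.82

dQ/dP = −900. At P = 1.75, Q = 2134 − 900(1.75) = 559.
Ed = (dQ/dP)·(P/Q) = −900 × (1.75/559) = -2.8175…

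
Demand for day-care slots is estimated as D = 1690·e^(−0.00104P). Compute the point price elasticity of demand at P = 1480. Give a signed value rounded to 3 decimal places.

dD/dP = −0.00104·D = -0.377098. At P = 1480, D = 362.594.
Ed = (dD/dP)·(P/D) = (-0.377098) × (1480/362.594) = -1.5392

-1.539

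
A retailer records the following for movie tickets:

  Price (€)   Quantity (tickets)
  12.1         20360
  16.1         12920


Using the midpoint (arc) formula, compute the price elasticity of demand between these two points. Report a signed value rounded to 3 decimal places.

%ΔQ = (12920 − 20360) / [(20360 + 12920)/2] = -7440/16640 = -0.447115…
%ΔP = (16.1 − 12.1) / [(12.1 + 16.1)/2] = 4/14.1 = 0.283687…
Arc Ed = %ΔQ / %ΔP = (-7440/16640) / (4/14.1) = -1.57608…

-1.576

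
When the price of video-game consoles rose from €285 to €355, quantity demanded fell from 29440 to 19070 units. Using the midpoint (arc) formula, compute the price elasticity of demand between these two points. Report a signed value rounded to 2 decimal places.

-1.95

%ΔQ = (19070 − 29440) / [(29440 + 19070)/2] = -10370/24255 = -0.427540…
%ΔP = (355 − 285) / [(285 + 355)/2] = 70/320 = 0.21875
Arc Ed = %ΔQ / %ΔP = (-10370/24255) / (70/320) = -1.9544…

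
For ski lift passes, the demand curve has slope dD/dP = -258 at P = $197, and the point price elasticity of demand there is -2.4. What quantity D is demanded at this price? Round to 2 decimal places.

21177.50

Ed = (dD/dP)·(P/D) ⇒ D = (dD/dP)·P/Ed = (-258)·197/(-2.4) = 21177.5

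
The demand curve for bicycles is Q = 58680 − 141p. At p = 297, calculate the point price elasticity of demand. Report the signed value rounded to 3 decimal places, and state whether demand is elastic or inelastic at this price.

dQ/dp = −141. At p = 297, Q = 58680 − 141(297) = 16803.
Ed = (dQ/dp)·(p/Q) = −141 × (297/16803) = -2.49223…
|Ed| = 2.492 > 1, so demand is elastic.

-2.492; elastic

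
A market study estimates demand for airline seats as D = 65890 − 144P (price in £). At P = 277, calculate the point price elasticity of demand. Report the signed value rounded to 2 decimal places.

dD/dP = −144. At P = 277, D = 65890 − 144(277) = 26002.
Ed = (dD/dP)·(P/D) = −144 × (277/26002) = -1.5340…

-1.53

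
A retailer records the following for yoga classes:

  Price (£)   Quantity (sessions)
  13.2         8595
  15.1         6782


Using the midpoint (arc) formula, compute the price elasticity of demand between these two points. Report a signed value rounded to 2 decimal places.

%ΔQ = (6782 − 8595) / [(8595 + 6782)/2] = -1813/7688.5 = -0.235806…
%ΔP = (15.1 − 13.2) / [(13.2 + 15.1)/2] = 1.9/14.15 = 0.134275…
Arc Ed = %ΔQ / %ΔP = (-1813/7688.5) / (1.9/14.15) = -1.7561…

-1.76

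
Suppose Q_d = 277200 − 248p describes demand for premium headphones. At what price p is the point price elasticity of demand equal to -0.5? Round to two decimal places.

372.58

Ed = −248p/(277200 − 248p). Set this equal to -0.5:
248p = 0.5·(277200 − 248p) ⇒ 248p(1 + 0.5) = 0.5·277200
p = 0.5·277200 / (248·1.5) = 372.5806…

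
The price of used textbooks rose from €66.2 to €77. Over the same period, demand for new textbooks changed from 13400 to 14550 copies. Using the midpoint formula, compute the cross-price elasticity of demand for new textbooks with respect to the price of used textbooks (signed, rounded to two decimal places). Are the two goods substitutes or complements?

0.55; substitutes

%ΔQ_{new textbooks} = (14550 − 13400)/avg = 1150/13975 = 0.082289…
%ΔP_{used textbooks} = (77 − 66.2)/avg = 10.8/71.6 = 0.150837…
E_cross = (1150/13975) / (10.8/71.6) = 0.5455…
E_cross > 0 ⇒ the goods are substitutes.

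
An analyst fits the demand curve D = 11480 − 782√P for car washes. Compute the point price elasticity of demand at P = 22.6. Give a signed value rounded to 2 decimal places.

dD/dP = −782/(2√P) = -82.2475. At P = 22.6, D = 7762.41.
Ed = (dD/dP)·(P/D) = (-82.2475) × (22.6/7762.41) = -0.2394…

-0.24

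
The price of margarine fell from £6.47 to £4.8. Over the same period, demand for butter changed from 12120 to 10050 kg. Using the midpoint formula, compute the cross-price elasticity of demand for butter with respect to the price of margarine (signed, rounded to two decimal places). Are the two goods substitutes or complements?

%ΔQ_{butter} = (10050 − 12120)/avg = -2070/11085 = -0.186738…
%ΔP_{margarine} = (4.8 − 6.47)/avg = -1.67/5.635 = -0.296362…
E_cross = (-2070/11085) / (-1.67/5.635) = 0.6301…
E_cross > 0 ⇒ the goods are substitutes.

0.63; substitutes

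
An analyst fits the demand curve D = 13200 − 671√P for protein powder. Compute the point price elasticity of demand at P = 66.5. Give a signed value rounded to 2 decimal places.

-0.35

dD/dP = −671/(2√P) = -41.1416. At P = 66.5, D = 7728.16.
Ed = (dD/dP)·(P/D) = (-41.1416) × (66.5/7728.16) = -0.3540…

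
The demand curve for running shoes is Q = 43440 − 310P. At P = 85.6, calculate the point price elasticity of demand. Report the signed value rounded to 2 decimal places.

-1.57

dQ/dP = −310. At P = 85.6, Q = 43440 − 310(85.6) = 16904.
Ed = (dQ/dP)·(P/Q) = −310 × (85.6/16904) = -1.5698…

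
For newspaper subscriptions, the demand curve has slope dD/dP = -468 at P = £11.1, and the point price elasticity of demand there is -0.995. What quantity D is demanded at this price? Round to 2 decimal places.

Ed = (dD/dP)·(P/D) ⇒ D = (dD/dP)·P/Ed = (-468)·11.1/(-0.995) = 5220.9045…

5220.90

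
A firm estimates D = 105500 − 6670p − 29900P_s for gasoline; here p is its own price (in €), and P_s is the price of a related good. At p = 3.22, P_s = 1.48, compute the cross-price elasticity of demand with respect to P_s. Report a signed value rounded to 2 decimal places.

At the given values, D = 105500 − 6670(3.22) − 29900(1.48) = 39770.6.
∂D/∂P_s = -29900.
E = (-29900) × (1.48/39770.6) = -1.1126…

-1.11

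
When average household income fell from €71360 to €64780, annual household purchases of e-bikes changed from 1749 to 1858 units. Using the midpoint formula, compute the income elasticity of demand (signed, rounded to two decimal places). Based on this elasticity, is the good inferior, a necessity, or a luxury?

%ΔQ = (1858 − 1749)/[( 1749 + 1858)/2] = 109/1803.5 = 0.060438…
%ΔIncome = (64780 − 71360)/[( 71360 + 64780)/2] = -6580/68070 = -0.096665…
E_income = (109/1803.5) / (-6580/68070) = -0.6252…
E_income < 0 ⇒ inferior good.

-0.63; inferior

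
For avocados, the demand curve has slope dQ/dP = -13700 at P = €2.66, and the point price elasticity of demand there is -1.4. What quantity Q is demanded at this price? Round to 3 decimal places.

Ed = (dQ/dP)·(P/Q) ⇒ Q = (dQ/dP)·P/Ed = (-13700)·2.66/(-1.4) = 26030

26030.000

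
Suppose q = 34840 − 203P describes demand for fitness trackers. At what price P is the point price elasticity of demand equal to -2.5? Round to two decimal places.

122.59

Ed = −203P/(34840 − 203P). Set this equal to -2.5:
203P = 2.5·(34840 − 203P) ⇒ 203P(1 + 2.5) = 2.5·34840
P = 2.5·34840 / (203·3.5) = 122.5897…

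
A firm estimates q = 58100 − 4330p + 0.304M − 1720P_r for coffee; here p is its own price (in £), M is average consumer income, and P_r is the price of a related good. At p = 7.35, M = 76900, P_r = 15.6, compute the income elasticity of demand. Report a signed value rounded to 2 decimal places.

At the given values, q = 58100 − 4330(7.35) + 0.304(76900) − 1720(15.6) = 22820.1.
∂q/∂M = 0.304.
E = (0.304) × (76900/22820.1) = 1.0244…

1.02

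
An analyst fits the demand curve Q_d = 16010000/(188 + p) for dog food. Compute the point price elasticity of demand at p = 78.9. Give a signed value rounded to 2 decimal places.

dQ_d/dp = −16010000/(188 + p)² = -224.747. At p = 78.9, Q_d = 59985.
Ed = (dQ_d/dp)·(p/Q_d) = (-224.747) × (78.9/59985) = -0.2956…

-0.30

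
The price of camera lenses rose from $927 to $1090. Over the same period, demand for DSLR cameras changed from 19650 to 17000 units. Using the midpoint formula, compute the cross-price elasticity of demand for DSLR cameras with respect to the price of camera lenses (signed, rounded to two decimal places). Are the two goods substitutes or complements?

-0.89; complements

%ΔQ_{DSLR cameras} = (17000 − 19650)/avg = -2650/18325 = -0.144611…
%ΔP_{camera lenses} = (1090 − 927)/avg = 163/1008.5 = 0.161626…
E_cross = (-2650/18325) / (163/1008.5) = -0.8947…
E_cross < 0 ⇒ the goods are complements.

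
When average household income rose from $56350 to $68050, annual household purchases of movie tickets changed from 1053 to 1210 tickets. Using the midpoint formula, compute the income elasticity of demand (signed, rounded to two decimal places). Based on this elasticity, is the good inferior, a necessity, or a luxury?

%ΔQ = (1210 − 1053)/[( 1053 + 1210)/2] = 157/1131.5 = 0.138753…
%ΔIncome = (68050 − 56350)/[( 56350 + 68050)/2] = 11700/62200 = 0.188102…
E_income = (157/1131.5) / (11700/62200) = 0.7376…
0 < E_income < 1 ⇒ normal good, necessity.

0.74; necessity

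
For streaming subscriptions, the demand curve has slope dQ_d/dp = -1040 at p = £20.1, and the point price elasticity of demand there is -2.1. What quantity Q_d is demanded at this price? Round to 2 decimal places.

9954.29

Ed = (dQ_d/dp)·(p/Q_d) ⇒ Q_d = (dQ_d/dp)·p/Ed = (-1040)·20.1/(-2.1) = 9954.2857…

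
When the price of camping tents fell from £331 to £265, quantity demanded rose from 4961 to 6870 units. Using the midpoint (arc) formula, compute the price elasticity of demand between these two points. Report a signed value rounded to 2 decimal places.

%ΔQ = (6870 − 4961) / [(4961 + 6870)/2] = 1909/5915.5 = 0.322711…
%ΔP = (265 − 331) / [(331 + 265)/2] = -66/298 = -0.221476…
Arc Ed = %ΔQ / %ΔP = (1909/5915.5) / (-66/298) = -1.4570…

-1.46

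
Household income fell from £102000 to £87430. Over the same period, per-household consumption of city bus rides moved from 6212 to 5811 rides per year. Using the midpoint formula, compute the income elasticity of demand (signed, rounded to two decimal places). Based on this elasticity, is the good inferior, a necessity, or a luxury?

%ΔQ = (5811 − 6212)/[( 6212 + 5811)/2] = -401/6011.5 = -0.066705…
%ΔIncome = (87430 − 102000)/[( 102000 + 87430)/2] = -14570/94715 = -0.153829…
E_income = (-401/6011.5) / (-14570/94715) = 0.4336…
0 < E_income < 1 ⇒ normal good, necessity.

0.43; necessity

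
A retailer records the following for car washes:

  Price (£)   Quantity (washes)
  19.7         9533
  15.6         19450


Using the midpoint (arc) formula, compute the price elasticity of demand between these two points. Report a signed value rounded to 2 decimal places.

%ΔQ = (19450 − 9533) / [(9533 + 19450)/2] = 9917/14491.5 = 0.684332…
%ΔP = (15.6 − 19.7) / [(19.7 + 15.6)/2] = -4.1/17.65 = -0.232294…
Arc Ed = %ΔQ / %ΔP = (9917/14491.5) / (-4.1/17.65) = -2.9459…

-2.95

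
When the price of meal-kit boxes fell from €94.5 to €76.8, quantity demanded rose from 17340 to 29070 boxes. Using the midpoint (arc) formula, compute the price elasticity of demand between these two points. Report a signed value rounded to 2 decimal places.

-2.45

%ΔQ = (29070 − 17340) / [(17340 + 29070)/2] = 11730/23205 = 0.505494…
%ΔP = (76.8 − 94.5) / [(94.5 + 76.8)/2] = -17.7/85.65 = -0.206654…
Arc Ed = %ΔQ / %ΔP = (11730/23205) / (-17.7/85.65) = -2.4460…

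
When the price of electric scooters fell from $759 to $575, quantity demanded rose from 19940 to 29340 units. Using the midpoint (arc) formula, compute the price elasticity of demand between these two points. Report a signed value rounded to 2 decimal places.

-1.38

%ΔQ = (29340 − 19940) / [(19940 + 29340)/2] = 9400/24640 = 0.381493…
%ΔP = (575 − 759) / [(759 + 575)/2] = -184/667 = -0.275862…
Arc Ed = %ΔQ / %ΔP = (9400/24640) / (-184/667) = -1.3829…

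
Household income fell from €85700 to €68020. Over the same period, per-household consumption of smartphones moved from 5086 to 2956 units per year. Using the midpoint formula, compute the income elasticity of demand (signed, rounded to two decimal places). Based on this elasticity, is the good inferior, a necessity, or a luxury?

2.30; luxury

%ΔQ = (2956 − 5086)/[( 5086 + 2956)/2] = -2130/4021 = -0.529718…
%ΔIncome = (68020 − 85700)/[( 85700 + 68020)/2] = -17680/76860 = -0.230028…
E_income = (-2130/4021) / (-17680/76860) = 2.3028…
E_income > 1 ⇒ normal good, luxury.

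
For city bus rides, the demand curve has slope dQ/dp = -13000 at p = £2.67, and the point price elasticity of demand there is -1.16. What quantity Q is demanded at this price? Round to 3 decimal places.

Ed = (dQ/dp)·(p/Q) ⇒ Q = (dQ/dp)·p/Ed = (-13000)·2.67/(-1.16) = 29922.41379…

29922.414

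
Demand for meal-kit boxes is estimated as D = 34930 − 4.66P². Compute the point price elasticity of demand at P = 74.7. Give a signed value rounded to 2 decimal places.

-5.83

dD/dP = −2·4.66·P = -696.204. At P = 74.7, D = 8926.7806.
Ed = (dD/dP)·(P/D) = (-696.204) × (74.7/8926.7806) = -5.8258…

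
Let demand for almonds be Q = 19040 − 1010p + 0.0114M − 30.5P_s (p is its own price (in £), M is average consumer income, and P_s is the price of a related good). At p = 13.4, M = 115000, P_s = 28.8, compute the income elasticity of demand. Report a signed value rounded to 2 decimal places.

0.22

At the given values, Q = 19040 − 1010(13.4) + 0.0114(115000) − 30.5(28.8) = 5938.6.
∂Q/∂M = 0.0114.
E = (0.0114) × (115000/5938.6) = 0.2207…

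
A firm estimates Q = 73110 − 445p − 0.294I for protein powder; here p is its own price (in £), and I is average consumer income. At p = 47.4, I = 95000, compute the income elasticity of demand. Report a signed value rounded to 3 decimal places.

-1.160

At the given values, Q = 73110 − 445(47.4) − 0.294(95000) = 24087.
∂Q/∂I = -0.294.
E = (-0.294) × (95000/24087) = -1.15954…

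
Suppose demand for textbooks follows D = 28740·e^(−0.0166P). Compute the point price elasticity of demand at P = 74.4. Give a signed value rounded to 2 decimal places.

-1.24

dD/dP = −0.0166·D = -138.747. At P = 74.4, D = 8358.26.
Ed = (dD/dP)·(P/D) = (-138.747) × (74.4/8358.26) = -1.2350…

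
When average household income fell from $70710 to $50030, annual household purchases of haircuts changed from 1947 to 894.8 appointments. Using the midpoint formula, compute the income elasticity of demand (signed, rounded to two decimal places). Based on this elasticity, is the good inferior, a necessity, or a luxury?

%ΔQ = (894.8 − 1947)/[( 1947 + 894.8)/2] = -1052.2/1420.9 = -0.740516…
%ΔIncome = (50030 − 70710)/[( 70710 + 50030)/2] = -20680/60370 = -0.342554…
E_income = (-1052.2/1420.9) / (-20680/60370) = 2.1617…
E_income > 1 ⇒ normal good, luxury.

2.16; luxury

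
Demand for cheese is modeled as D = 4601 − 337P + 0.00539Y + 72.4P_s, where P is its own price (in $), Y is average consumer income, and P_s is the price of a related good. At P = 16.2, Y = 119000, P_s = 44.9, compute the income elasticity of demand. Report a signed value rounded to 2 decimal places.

At the given values, D = 4601 − 337(16.2) + 0.00539(119000) + 72.4(44.9) = 3033.77.
∂D/∂Y = 0.00539.
E = (0.00539) × (119000/3033.77) = 0.2114…

0.21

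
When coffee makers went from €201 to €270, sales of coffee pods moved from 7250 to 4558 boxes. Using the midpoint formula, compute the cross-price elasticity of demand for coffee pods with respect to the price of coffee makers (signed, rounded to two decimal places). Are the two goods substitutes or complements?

%ΔQ_{coffee pods} = (4558 − 7250)/avg = -2692/5904 = -0.455962…
%ΔP_{coffee makers} = (270 − 201)/avg = 69/235.5 = 0.292993…
E_cross = (-2692/5904) / (69/235.5) = -1.5562…
E_cross < 0 ⇒ the goods are complements.

-1.56; complements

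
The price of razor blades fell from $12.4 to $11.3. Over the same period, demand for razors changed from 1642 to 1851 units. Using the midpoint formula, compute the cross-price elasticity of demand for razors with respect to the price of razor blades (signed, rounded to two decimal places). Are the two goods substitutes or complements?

-1.29; complements

%ΔQ_{razors} = (1851 − 1642)/avg = 209/1746.5 = 0.119667…
%ΔP_{razor blades} = (11.3 − 12.4)/avg = -1.1/11.85 = -0.092827…
E_cross = (209/1746.5) / (-1.1/11.85) = -1.2891…
E_cross < 0 ⇒ the goods are complements.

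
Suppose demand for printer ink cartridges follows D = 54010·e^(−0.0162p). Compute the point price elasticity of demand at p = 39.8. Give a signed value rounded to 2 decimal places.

-0.64

dD/dp = −0.0162·D = -459.17. At p = 39.8, D = 28343.8.
Ed = (dD/dp)·(p/D) = (-459.17) × (39.8/28343.8) = -0.6447…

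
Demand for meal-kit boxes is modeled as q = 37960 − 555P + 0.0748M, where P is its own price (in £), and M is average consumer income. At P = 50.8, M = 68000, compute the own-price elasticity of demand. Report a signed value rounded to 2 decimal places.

At the given values, q = 37960 − 555(50.8) + 0.0748(68000) = 14852.4.
∂q/∂P = −555.
E = (-555) × (50.8/14852.4) = -1.8982…

-1.90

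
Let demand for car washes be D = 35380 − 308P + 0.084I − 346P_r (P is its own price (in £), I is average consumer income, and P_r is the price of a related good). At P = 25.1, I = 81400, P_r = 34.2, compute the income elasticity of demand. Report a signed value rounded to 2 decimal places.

At the given values, D = 35380 − 308(25.1) + 0.084(81400) − 346(34.2) = 22653.6.
∂D/∂I = 0.084.
E = (0.084) × (81400/22653.6) = 0.3018…

0.30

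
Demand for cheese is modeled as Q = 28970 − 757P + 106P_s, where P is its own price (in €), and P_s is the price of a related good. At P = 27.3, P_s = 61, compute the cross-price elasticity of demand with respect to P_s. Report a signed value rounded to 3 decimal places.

At the given values, Q = 28970 − 757(27.3) + 106(61) = 14769.9.
∂Q/∂P_s = 106.
E = (106) × (61/14769.9) = 0.43778…

0.438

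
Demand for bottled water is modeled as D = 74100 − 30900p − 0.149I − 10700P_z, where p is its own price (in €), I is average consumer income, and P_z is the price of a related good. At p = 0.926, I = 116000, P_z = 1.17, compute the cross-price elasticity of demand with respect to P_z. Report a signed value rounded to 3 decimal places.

At the given values, D = 74100 − 30900(0.926) − 0.149(116000) − 10700(1.17) = 15683.6.
∂D/∂P_z = -10700.
E = (-10700) × (1.17/15683.6) = -0.79822…

-0.798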